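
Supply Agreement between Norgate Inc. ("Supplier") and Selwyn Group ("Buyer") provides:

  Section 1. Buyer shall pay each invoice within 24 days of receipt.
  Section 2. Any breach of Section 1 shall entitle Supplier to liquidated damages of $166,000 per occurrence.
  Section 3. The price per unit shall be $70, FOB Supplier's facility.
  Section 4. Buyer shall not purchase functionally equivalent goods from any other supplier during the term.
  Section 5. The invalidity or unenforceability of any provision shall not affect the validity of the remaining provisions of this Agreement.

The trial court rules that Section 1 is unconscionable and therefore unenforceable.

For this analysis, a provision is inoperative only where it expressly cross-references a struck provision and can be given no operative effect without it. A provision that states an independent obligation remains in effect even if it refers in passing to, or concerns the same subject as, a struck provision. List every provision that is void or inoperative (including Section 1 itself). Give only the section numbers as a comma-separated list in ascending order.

Section 1 is struck. The whole of Section 2 is the liquidated-damages amount, defined by reference to Section 1, so Section 2 cannot stand once Section 1 is removed. Under the severability clause in Section 5, the remaining provisions continue in force. That leaves Section 3, Section 4, and Section 5 in effect.

1, 2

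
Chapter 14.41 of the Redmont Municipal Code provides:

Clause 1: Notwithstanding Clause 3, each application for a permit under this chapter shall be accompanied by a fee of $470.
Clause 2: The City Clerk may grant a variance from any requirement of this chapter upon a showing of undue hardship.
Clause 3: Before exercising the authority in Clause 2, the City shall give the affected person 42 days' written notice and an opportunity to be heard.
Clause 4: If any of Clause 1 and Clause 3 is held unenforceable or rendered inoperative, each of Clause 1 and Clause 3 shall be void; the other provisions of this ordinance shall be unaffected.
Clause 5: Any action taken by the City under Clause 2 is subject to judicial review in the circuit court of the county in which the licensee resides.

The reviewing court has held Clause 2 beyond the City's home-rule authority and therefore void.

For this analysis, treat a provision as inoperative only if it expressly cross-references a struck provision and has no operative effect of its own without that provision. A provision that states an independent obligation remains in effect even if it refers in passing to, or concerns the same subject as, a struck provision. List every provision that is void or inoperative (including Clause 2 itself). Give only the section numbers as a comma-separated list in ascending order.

Clause 2 is struck. Clause 3 merely fixes the notice-and-hearing requirement for Clause 2; with Clause 2 gone it has nothing to operate on and falls away. The only function of Clause 5 is the judicial-review right for Clause 2, so it cannot stand once Clause 2 is removed. Clause 4 declares Clause 1 and Clause 3 mutually dependent; since one of them has fallen, all of them are of no effect. That brings down Clause 1 as well. The remainder continues in force under Clause 4. Only Clause 4 remains in effect.

1, 2, 3, 5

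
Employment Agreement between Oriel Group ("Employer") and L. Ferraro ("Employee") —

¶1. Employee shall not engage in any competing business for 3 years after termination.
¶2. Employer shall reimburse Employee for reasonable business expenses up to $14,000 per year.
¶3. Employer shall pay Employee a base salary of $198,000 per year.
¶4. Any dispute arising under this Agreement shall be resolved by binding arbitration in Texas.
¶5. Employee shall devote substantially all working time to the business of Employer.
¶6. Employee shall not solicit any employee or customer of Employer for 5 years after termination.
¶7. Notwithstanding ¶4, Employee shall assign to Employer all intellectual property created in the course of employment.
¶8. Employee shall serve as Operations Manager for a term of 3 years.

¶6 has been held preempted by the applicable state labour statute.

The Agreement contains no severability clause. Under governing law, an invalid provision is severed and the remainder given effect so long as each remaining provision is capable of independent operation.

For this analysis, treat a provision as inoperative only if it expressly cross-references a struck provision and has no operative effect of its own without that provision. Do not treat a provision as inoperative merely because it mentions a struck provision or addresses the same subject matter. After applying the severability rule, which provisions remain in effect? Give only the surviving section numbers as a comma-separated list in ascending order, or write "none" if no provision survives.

1, 2, 3, 4, 5, 7, 8

¶6 is struck. Nothing else in the Agreement is defined by reference to ¶6. Under the stated default rule, only provisions that cannot operate independently fall away; the rest are enforced. That leaves ¶1, ¶2, ¶3, ¶4, ¶5, ¶7, and ¶8 in effect.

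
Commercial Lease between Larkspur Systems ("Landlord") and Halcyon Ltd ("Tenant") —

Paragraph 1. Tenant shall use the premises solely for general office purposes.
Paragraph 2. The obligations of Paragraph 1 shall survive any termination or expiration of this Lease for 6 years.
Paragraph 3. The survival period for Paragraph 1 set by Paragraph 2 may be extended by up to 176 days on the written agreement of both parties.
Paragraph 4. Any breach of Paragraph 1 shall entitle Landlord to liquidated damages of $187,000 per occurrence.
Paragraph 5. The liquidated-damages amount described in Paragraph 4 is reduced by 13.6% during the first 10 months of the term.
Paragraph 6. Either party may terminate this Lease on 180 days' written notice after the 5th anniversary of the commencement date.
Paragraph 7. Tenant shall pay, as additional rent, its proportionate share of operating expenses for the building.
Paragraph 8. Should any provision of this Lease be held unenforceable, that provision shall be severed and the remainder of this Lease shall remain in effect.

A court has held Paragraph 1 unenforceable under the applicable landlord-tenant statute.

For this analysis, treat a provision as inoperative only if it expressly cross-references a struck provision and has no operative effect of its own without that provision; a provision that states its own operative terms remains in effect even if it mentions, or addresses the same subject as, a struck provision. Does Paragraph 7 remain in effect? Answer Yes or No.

Paragraph 1 is struck. Paragraph 2 merely fixes the survival period for Paragraph 1; with Paragraph 1 gone it has nothing to operate on and falls away. The whole of Paragraph 4 is the liquidated-damages amount, defined by reference to Paragraph 1, so Paragraph 4 cannot stand once Paragraph 1 is removed. Paragraph 3 has no operative effect of its own apart from Paragraph 2 and is therefore inoperative. Paragraph 5 operates only by reference to Paragraph 4, so it falls with Paragraph 4. Paragraph 8 is a severability clause and preserves every provision that can still be given independent effect. The provisions still in force are Paragraph 6, Paragraph 7, and Paragraph 8. Paragraph 7 is among the surviving provisions, so the answer is yes.

Yes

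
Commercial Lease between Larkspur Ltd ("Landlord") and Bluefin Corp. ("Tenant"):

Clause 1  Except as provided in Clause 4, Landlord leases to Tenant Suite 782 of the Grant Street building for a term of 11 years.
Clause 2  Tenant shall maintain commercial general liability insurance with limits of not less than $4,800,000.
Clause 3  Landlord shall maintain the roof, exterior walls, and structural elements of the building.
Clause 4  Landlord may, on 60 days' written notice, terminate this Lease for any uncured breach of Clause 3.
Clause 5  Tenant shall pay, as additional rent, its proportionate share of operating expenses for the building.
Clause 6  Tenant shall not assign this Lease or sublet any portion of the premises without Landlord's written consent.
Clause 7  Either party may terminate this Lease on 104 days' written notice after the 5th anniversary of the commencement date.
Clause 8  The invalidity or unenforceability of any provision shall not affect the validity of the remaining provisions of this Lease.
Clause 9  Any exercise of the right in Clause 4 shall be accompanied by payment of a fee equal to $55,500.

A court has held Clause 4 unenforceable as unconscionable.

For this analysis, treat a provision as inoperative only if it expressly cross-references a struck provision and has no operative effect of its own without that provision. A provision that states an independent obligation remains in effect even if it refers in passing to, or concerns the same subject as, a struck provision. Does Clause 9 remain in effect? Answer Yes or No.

Clause 4 is struck. The only function of Clause 9 is the exercise fee for Clause 4, so it cannot stand once Clause 4 is removed. Clause 1 mentions Clause 4 but its own obligation stands independently of Clause 4, so Clause 1 is not affected. Clause 8 is a severability clause and preserves every provision that can still be given independent effect. Clause 1, Clause 2, Clause 3, Clause 5, Clause 6, Clause 7, and Clause 8 remain in effect. Clause 9 is among the inoperative provisions, so the answer is no.

No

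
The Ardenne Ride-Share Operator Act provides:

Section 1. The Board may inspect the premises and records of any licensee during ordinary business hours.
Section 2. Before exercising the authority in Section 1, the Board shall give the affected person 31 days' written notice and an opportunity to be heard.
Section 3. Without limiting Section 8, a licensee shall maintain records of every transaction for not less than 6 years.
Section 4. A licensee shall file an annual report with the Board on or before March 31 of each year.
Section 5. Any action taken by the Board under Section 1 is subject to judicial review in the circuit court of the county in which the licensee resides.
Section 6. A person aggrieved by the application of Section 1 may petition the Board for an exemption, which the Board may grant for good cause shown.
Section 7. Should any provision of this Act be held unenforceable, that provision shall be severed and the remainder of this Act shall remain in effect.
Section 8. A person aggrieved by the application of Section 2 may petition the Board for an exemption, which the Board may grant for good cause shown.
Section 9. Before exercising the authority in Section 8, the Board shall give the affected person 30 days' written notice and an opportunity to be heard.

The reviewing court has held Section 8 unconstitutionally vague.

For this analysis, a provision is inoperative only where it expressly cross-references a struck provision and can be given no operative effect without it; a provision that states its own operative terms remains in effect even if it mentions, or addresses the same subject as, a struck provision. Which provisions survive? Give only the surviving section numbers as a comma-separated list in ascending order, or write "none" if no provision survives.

1, 2, 3, 4, 5, 6, 7

Section 8 is struck. Section 9 merely fixes the notice-and-hearing requirement for Section 8; with Section 8 gone it has nothing to operate on and falls away. Although Section 3 refers to Section 8, its operative terms do not depend on Section 8, so it remains in effect. Section 7 is a severability clause and preserves every provision that can still be given independent effect. Section 1, Section 2, Section 3, Section 4, Section 5, Section 6, and Section 7 remain in effect.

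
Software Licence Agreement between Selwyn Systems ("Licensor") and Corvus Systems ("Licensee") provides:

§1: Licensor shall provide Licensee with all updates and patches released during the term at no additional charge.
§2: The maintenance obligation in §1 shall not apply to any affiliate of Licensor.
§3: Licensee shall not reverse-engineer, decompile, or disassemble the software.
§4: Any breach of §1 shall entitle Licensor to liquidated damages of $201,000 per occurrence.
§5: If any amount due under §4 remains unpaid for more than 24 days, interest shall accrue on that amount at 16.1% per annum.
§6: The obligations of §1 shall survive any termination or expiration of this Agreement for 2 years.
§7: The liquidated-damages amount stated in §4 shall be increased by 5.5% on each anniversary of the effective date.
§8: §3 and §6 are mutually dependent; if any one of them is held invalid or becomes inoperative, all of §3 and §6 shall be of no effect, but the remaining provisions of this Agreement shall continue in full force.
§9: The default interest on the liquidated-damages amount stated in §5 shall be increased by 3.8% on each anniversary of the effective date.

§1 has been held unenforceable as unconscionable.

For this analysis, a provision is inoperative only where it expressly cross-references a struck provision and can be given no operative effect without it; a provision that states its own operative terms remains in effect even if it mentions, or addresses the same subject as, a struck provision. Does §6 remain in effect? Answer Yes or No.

No

§1 is struck. §2 does nothing except set the carve-out from the maintenance obligation by reference to §1; with §1 gone it has no independent effect and is inoperative. §4 has no operative effect of its own apart from §1 and is therefore inoperative. §6 merely fixes the survival period for §1; with §1 gone it has nothing to operate on and falls away. §5 does nothing except set the default interest on the liquidated-damages amount by reference to §4; with §4 gone it has no independent effect and is inoperative. §7 operates only by reference to §4, so it falls with §4. The whole of §9 is the escalation of the default interest on the liquidated-damages amount, defined by reference to §5, so §9 cannot stand once §5 is removed. §8 declares §3 and §6 mutually dependent; since one of them has fallen, all of them are of no effect. That brings down §3 as well. The remainder continues in force under §8. Only §8 remains in effect. §6 is among the inoperative provisions, so the answer is no.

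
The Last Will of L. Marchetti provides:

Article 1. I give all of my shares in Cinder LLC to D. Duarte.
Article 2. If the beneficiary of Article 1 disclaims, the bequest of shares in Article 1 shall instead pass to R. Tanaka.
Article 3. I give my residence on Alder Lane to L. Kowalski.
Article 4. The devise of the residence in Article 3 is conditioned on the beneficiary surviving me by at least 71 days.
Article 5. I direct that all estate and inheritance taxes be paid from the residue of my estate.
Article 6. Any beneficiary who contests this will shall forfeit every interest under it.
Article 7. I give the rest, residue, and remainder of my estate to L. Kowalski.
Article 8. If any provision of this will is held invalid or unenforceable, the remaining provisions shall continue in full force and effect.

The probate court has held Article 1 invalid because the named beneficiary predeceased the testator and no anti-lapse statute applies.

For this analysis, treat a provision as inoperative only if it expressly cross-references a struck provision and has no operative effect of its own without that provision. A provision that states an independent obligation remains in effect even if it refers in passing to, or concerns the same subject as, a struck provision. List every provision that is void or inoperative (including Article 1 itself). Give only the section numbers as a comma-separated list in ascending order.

1, 2

Article 1 is struck. Article 2 has no operative effect of its own apart from Article 1 and is therefore inoperative. Article 8 is a severability clause and preserves every provision that can still be given independent effect. That leaves Article 3, Article 4, Article 5, Article 6, Article 7, and Article 8 in effect.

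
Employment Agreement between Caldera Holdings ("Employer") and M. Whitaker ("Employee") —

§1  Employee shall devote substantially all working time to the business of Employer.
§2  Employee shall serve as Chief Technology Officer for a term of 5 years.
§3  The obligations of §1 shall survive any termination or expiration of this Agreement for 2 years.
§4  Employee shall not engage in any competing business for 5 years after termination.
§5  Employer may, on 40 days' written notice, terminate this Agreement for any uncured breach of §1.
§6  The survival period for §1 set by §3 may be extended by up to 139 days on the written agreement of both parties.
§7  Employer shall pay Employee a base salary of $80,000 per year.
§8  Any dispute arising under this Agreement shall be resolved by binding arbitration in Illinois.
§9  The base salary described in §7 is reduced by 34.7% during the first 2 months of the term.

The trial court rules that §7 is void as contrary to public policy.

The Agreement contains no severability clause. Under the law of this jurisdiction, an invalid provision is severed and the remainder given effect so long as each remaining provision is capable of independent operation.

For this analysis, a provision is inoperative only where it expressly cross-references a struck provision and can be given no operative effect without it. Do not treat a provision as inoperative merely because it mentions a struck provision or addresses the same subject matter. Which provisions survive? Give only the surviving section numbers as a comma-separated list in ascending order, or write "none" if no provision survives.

1, 2, 3, 4, 5, 6, 8

§7 is struck. The whole of §9 is the introductory reduction to the base salary, defined by reference to §7, so §9 cannot stand once §7 is removed. Under the stated default rule, only provisions that cannot operate independently fall away; the rest are enforced. That leaves §1, §2, §3, §4, §5, §6, and §8 in effect.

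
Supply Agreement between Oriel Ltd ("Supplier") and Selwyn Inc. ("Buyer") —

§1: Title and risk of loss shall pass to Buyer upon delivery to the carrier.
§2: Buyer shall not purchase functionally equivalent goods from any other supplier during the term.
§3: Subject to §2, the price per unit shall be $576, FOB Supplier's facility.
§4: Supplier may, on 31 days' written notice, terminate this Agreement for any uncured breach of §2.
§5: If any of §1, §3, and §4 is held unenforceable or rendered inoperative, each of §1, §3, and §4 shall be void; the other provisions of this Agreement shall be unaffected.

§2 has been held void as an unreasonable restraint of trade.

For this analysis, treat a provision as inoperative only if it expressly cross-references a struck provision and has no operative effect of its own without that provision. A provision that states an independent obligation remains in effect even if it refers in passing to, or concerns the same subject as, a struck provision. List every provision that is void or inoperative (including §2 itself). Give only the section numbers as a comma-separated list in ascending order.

1, 2, 3, 4

§2 is struck. §4 operates only by reference to §2, so it falls with §2. §5 declares §1, §3, and §4 mutually dependent; since one of them has fallen, all of them are of no effect. That brings down §1 and §3 as well. The remainder continues in force under §5. Only §5 remains in effect.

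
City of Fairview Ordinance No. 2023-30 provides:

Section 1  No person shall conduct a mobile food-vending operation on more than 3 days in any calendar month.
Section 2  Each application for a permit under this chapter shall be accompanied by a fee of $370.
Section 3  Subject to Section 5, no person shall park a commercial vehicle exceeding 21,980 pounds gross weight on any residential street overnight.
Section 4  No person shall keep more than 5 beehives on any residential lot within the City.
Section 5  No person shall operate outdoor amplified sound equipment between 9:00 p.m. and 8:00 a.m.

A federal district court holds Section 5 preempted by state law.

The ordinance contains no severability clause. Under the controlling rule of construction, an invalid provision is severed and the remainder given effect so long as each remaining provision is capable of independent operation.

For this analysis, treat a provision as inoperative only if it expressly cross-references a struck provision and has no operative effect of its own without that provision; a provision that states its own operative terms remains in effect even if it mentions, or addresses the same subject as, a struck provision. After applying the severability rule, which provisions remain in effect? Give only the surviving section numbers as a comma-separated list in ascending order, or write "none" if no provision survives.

Section 5 is struck. Section 3 mentions Section 5 but its own obligation stands independently of Section 5, so Section 3 is not affected. Nothing else in the ordinance is defined by reference to Section 5. Under the stated default rule, only provisions that cannot operate independently fall away; the rest are enforced. That leaves Section 1, Section 2, Section 3, and Section 4 in effect.

1, 2, 3, 4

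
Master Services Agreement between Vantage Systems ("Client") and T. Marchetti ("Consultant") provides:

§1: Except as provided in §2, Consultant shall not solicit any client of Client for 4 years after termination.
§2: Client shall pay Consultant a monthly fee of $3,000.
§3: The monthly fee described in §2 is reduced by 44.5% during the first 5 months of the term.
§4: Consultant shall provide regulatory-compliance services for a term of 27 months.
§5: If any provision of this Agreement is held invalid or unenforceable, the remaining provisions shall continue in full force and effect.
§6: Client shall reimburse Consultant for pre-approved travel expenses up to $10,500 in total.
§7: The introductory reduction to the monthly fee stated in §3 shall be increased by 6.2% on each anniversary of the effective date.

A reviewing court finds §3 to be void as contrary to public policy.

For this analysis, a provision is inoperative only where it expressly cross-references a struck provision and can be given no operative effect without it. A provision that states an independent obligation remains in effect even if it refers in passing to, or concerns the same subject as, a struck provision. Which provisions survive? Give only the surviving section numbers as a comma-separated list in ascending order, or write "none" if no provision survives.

§3 is struck. §7 operates only by reference to §3, so it falls with §3. §5 is a severability clause and preserves every provision that can still be given independent effect. §1, §2, §4, §5, and §6 remain in effect.

1, 2, 4, 5, 6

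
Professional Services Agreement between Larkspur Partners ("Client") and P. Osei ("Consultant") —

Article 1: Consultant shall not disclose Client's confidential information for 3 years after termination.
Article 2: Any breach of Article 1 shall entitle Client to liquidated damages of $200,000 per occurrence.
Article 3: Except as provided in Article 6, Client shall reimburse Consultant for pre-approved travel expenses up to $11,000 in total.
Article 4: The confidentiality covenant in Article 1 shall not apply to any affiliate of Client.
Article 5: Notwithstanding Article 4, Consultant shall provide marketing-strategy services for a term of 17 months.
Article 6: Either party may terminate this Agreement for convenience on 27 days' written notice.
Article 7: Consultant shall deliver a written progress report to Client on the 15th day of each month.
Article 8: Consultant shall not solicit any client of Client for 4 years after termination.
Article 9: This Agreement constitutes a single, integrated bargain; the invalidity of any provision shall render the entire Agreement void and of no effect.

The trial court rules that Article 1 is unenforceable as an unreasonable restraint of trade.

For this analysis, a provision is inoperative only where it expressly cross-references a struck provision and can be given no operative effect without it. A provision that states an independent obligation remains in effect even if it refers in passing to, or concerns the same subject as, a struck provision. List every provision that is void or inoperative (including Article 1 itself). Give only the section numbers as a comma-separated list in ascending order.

Article 1 is struck. The whole of Article 2 is the liquidated-damages amount, defined by reference to Article 1, so Article 2 cannot stand once Article 1 is removed. Article 4 operates only by reference to Article 1, so it falls with Article 1. Article 9 provides that the Agreement is not severable, so the invalidity of any one provision voids the entire Agreement. No provision of the Agreement survives.

1, 2, 3, 4, 5, 6, 7, 8, 9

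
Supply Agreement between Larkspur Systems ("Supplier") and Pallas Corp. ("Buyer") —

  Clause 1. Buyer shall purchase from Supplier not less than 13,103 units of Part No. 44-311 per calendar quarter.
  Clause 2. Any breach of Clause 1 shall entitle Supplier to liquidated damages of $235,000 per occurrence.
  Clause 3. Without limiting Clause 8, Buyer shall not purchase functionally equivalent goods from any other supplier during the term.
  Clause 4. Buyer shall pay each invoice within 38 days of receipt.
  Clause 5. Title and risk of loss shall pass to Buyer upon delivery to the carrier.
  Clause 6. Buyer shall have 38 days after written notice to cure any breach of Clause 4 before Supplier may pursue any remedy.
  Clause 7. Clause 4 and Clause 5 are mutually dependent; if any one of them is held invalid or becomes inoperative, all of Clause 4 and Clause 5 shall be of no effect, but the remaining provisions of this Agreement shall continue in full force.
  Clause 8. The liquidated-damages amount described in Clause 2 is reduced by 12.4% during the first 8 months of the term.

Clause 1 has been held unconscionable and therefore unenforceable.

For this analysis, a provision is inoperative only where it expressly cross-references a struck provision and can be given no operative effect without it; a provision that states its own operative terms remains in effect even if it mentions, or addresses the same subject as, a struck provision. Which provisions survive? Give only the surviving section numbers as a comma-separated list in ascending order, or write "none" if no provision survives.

3, 4, 5, 6, 7

Clause 1 is struck. Clause 2 operates only by reference to Clause 1, so it falls with Clause 1. Clause 8 does nothing except set the introductory reduction to the liquidated-damages amount by reference to Clause 2; with Clause 2 gone it has no independent effect and is inoperative. Clause 3 mentions Clause 8 but its own obligation stands independently of Clause 8, so Clause 3 is not affected. Clause 7 ties Clause 4 and Clause 5 together, but none of those is affected here; the remaining provisions continue in force under Clause 7. The provisions still in force are Clause 3, Clause 4, Clause 5, Clause 6, and Clause 7.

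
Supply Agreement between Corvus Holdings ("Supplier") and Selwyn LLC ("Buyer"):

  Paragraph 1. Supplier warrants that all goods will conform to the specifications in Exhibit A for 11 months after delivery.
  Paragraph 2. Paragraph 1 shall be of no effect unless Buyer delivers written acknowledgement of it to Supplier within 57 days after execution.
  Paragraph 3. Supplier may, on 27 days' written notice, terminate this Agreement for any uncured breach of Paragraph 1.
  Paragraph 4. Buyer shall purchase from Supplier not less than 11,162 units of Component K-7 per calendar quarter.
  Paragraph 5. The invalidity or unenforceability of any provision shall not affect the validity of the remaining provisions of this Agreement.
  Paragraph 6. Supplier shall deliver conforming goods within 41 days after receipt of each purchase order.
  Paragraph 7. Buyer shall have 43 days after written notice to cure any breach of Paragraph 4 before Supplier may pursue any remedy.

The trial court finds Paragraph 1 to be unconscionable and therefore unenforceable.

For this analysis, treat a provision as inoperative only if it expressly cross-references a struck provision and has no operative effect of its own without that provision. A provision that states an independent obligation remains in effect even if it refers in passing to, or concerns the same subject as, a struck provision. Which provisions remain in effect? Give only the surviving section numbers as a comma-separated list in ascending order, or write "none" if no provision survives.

Paragraph 1 is struck. Paragraph 2 operates only by reference to Paragraph 1, so it falls with Paragraph 1. Paragraph 3 merely fixes the termination right for breach of Paragraph 1; with Paragraph 1 gone it has nothing to operate on and falls away. Paragraph 5 is a severability clause and preserves every provision that can still be given independent effect. The provisions still in force are Paragraph 4, Paragraph 5, Paragraph 6, and Paragraph 7.

4, 5, 6, 7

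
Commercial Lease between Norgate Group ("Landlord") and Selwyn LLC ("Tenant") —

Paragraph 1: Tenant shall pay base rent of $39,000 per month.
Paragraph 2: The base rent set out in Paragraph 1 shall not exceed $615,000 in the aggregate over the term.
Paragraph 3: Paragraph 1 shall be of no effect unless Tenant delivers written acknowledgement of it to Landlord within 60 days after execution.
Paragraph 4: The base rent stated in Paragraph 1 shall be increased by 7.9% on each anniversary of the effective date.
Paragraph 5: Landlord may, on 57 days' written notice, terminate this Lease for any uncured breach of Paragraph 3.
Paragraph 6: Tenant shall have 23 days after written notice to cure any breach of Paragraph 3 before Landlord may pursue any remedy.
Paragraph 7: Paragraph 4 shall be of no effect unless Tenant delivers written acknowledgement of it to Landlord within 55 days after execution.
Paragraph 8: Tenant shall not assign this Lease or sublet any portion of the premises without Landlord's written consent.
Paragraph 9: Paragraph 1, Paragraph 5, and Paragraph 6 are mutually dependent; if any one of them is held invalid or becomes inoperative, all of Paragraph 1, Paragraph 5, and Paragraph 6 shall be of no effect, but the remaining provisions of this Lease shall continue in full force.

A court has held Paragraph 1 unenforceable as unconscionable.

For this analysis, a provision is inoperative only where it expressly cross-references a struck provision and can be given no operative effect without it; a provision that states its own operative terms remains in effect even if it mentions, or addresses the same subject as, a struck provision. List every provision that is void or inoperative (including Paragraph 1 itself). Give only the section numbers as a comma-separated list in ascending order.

Paragraph 1 is struck. Paragraph 2 operates only by reference to Paragraph 1, so it falls with Paragraph 1. Paragraph 3 operates only by reference to Paragraph 1, so it falls with Paragraph 1. Paragraph 4 operates only by reference to Paragraph 1, so it falls with Paragraph 1. Paragraph 5 operates only by reference to Paragraph 3, so it falls with Paragraph 3. Paragraph 6 has no operative effect of its own apart from Paragraph 3 and is therefore inoperative. Paragraph 7 has no operative effect of its own apart from Paragraph 4 and is therefore inoperative. Paragraph 9 declares Paragraph 1, Paragraph 5, and Paragraph 6 mutually dependent; since one of them has fallen, all of them are of no effect. The remainder continues in force under Paragraph 9. That leaves Paragraph 8 and Paragraph 9 in effect.

1, 2, 3, 4, 5, 6, 7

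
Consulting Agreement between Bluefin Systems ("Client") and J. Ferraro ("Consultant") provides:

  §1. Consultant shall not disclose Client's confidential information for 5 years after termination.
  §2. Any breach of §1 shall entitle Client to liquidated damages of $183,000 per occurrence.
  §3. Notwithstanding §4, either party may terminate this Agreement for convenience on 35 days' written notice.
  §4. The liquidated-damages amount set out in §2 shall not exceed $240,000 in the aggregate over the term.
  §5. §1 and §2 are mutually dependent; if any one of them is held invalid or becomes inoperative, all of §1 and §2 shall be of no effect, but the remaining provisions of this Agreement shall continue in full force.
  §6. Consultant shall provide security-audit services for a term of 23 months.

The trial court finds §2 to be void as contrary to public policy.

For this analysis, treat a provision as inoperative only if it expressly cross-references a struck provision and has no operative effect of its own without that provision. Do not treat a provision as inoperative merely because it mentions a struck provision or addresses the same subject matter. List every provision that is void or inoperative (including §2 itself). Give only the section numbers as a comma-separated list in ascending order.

1, 2, 4

§2 is struck. §4 does nothing except set the aggregate cap on the liquidated-damages amount by reference to §2; with §2 gone it has no independent effect and is inoperative. Although §3 refers to §4, its operative terms do not depend on §4, so it remains in effect. §5 declares §1 and §2 mutually dependent; since one of them has fallen, all of them are of no effect. That brings down §1 as well. The remainder continues in force under §5. §3, §5, and §6 remain in effect.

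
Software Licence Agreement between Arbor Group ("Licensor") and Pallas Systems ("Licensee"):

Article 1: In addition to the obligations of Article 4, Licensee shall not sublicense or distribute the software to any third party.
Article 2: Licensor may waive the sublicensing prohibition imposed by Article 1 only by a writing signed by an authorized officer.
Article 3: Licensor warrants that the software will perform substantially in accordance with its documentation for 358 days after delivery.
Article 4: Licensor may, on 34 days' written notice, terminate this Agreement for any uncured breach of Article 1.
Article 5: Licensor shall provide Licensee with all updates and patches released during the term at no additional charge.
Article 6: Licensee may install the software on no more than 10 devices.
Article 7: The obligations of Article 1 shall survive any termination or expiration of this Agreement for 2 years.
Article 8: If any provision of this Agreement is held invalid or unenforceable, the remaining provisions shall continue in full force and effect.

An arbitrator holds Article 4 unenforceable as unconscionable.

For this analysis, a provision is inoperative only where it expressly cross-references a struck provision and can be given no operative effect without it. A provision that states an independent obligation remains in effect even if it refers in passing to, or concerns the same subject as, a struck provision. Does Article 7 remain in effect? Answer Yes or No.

Yes

Article 4 is struck. Article 1 mentions Article 4 but its own obligation stands independently of Article 4, so Article 1 is not affected. No other provision's operative terms depend on Article 4. Under the severability clause in Article 8, the remaining provisions continue in force. That leaves Article 1, Article 2, Article 3, Article 5, Article 6, Article 7, and Article 8 in effect. Article 7 is among the surviving provisions, so the answer is yes.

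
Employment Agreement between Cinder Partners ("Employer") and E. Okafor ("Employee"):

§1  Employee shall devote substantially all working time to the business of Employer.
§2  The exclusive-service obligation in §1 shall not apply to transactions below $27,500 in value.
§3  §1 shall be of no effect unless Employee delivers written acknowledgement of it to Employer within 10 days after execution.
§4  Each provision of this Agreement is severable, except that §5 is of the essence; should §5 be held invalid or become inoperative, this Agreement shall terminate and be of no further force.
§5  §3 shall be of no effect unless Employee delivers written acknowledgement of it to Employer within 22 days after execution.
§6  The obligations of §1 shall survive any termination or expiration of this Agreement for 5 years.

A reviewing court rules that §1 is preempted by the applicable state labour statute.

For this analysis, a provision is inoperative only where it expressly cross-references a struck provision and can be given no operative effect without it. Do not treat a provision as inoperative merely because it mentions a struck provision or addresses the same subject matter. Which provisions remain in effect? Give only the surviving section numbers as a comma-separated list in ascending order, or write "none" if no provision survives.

§1 is struck. §2 has no operative effect of its own apart from §1 and is therefore inoperative. The only function of §3 is the acknowledgement condition for §1, so it cannot stand once §1 is removed. §6 operates only by reference to §1, so it falls with §1. §5 has no operative effect of its own apart from §3 and is therefore inoperative. §4 makes §5 an essential term, and §5 has been rendered inoperative by the cascade; under §4, the entire Agreement is therefore void. No provision of the Agreement survives.

none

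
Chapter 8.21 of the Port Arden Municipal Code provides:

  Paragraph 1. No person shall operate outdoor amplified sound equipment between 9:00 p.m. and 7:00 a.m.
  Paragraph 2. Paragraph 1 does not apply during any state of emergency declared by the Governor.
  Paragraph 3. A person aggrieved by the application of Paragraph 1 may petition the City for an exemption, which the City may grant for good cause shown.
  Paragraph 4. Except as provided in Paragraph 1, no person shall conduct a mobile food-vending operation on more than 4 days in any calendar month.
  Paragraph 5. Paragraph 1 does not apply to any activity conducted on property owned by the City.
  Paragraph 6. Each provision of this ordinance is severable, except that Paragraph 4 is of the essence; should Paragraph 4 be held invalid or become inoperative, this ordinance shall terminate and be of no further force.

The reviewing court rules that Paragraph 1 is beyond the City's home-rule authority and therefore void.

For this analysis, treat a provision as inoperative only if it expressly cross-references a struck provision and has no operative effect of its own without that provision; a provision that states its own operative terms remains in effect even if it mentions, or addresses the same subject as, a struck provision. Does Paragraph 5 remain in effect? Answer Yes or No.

Paragraph 1 is struck. Paragraph 2 operates only by reference to Paragraph 1, so it falls with Paragraph 1. Paragraph 3 operates only by reference to Paragraph 1, so it falls with Paragraph 1. Paragraph 5 has no operative effect of its own apart from Paragraph 1 and is therefore inoperative. Although Paragraph 4 refers to Paragraph 1, its operative terms do not depend on Paragraph 1, so it remains in effect. Paragraph 6 makes Paragraph 4 an essential term, but Paragraph 4 is unaffected, so the severability proviso in Paragraph 6 preserves the remaining provisions. The provisions still in force are Paragraph 4 and Paragraph 6. Paragraph 5 is among the inoperative provisions, so the answer is no.

No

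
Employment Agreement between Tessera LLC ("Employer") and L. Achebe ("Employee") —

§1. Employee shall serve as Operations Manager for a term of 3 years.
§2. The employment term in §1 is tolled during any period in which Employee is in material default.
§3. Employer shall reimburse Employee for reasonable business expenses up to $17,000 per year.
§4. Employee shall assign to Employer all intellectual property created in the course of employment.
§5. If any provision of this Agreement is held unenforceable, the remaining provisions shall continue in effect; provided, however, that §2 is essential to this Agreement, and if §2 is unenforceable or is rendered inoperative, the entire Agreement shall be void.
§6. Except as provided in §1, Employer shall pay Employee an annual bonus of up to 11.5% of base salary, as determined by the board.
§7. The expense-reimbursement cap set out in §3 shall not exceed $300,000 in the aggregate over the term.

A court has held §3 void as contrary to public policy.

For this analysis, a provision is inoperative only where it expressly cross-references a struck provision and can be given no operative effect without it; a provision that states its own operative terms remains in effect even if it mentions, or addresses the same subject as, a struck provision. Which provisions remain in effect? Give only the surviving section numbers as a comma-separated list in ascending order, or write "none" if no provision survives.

1, 2, 4, 5, 6

§3 is struck. §7 has no operative effect of its own apart from §3 and is therefore inoperative. §5 makes §2 an essential term, but §2 is unaffected, so the severability proviso in §5 preserves the remaining provisions. §1, §2, §4, §5, and §6 remain in effect.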